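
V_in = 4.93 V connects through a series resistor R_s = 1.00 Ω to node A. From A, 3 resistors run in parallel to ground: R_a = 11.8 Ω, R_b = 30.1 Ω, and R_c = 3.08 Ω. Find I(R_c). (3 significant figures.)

I ≈ 1.11 A

Parallel bank: R_p = 1/(1/11.8 + 1/30.1 + 1/3.08) = 2.259 Ω.
V_A = 4.93 × 2.259/3.259 = 3.417 V.
Branch current I = V_A/R_c = 3.417/3.08 = 1.110 A.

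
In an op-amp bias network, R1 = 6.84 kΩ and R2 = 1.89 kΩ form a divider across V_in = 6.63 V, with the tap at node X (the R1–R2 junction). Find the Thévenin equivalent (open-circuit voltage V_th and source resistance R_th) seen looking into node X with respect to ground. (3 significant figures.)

V_th ≈ 1.44 V, R_th ≈ 1.48 kΩ

V_th is the unloaded tap voltage: V_in · R2/(R1+R2) = 6.63 × 0.2165 = 1.435 V.
Zeroing V_in shorts the top of R1 to ground, so R_th = R1 ‖ R2 = 1.481 kΩ.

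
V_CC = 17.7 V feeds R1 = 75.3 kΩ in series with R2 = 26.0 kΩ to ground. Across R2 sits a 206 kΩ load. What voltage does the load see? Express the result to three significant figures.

R2 ‖ R_L = (26.0 × 206)/(26.0 + 206) = 23.09 kΩ.
Now apply the divider: V_out = 17.7 × 0.2346 = 4.153 V.

V_out ≈ 4.15 V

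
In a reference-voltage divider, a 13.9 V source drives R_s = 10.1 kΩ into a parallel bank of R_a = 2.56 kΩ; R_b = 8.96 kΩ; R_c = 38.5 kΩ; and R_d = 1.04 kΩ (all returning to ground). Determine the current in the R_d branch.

Parallel bank: R_p = 1/(1/2.56 + 1/8.96 + 1/38.5 + 1/1.04) = 0.6713 kΩ.
V_A = 13.9 × 0.6713/10.77 = 0.8662 V.
I(R_d) = V_A / R_d = 0.8662/1.04 = 0.8329 mA.
(Check via current divider: I_total = 1.290 mA; share G_k/ΣG = 0.6454 → same result.)

I ≈ 0.833 mA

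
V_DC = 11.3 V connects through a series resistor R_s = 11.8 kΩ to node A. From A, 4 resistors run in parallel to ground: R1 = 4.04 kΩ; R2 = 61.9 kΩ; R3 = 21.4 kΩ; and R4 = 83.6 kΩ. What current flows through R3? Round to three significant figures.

Equivalent of the parallel group: R_p = 3.102 kΩ.
Node voltage V_A = V_DC · R_p/(R_s + R_p) = 11.3 × 0.2082 = 2.352 V.
Branch current I = V_A/R3 = 2.352/21.4 = 0.1099 mA.

I ≈ 0.110 mA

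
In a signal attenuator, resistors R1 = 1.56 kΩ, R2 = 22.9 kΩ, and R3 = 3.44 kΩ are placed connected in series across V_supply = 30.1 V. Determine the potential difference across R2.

V ≈ 24.7 V

ΣR = 1.56 + 22.9 + 3.44 = 27.90 kΩ.
By the voltage-divider rule, V = 30.1 × 22.90/27.90 = 24.71 V.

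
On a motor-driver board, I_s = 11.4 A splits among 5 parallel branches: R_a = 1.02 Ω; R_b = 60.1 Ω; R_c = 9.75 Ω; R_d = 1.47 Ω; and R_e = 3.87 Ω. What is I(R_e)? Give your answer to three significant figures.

I ≈ 1.45 A

Conductances: ΣG = 1/1.02 + 1/60.1 + 1/9.75 + 1/1.47 + 1/3.87 = 2.038 (1/Ω).
Current divider: I(R_e) = I_s · G_k/ΣG = 11.4 × (0.2584/2.038) = 11.4 × 0.1268 = 1.445 A.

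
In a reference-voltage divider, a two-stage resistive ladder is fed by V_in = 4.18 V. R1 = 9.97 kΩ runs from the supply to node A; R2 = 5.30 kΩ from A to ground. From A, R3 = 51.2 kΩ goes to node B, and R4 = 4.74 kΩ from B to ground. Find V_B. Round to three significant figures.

V_B ≈ 0.116 V

Looking into the second stage from A: R3 + R4 = 55.94 kΩ appears in parallel with R2.
R2 ‖ (R3+R4) = 4.841 kΩ.
V_A = 4.18 × 4.841/(9.97 + 4.841) = 1.366 V.
Stage 2 is unloaded, so V_B = V_A · R4/(R3+R4) = 1.366 × 4.74/55.94 = 0.1158 V.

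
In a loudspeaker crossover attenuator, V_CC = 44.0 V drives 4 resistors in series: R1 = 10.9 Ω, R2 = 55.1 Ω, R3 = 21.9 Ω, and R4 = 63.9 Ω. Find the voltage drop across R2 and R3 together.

V ≈ 22.3 V

ΣR = 10.9 + 55.1 + 21.9 + 63.9 = 151.8 Ω.
R_{R2..R3} = 55.1 + 21.9 = 77.00 Ω.
Voltage divider: V = V_CC · (77.00 / 151.8) = 44.0 × 0.5072 = 22.32 V.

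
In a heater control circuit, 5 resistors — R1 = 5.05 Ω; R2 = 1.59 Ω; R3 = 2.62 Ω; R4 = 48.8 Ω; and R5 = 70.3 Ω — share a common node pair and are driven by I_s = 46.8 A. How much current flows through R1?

ΣG = 1/5.05 + 1/1.59 + 1/2.62 + 1/48.8 + 1/70.3 = 1.243.
R1 takes the fraction G_k/ΣG = 0.1980/1.243 = 0.1593, so I = 46.8 × 0.1593 = 7.454 A.

I ≈ 7.45 A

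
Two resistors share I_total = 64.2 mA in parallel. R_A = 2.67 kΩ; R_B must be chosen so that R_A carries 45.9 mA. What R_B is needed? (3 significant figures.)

The fraction through R_A equals R_B/(R_A+R_B).
With f = 0.7150, R_B = R_A · f/(1−f) = 2.67 × 2.508 = 6.697 kΩ.

R_B ≈ 6.70 kΩ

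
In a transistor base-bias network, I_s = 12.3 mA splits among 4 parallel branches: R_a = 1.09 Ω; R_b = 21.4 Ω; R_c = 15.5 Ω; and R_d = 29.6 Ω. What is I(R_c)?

I ≈ 0.747 mA

ΣG = 1/1.09 + 1/21.4 + 1/15.5 + 1/29.6 = 1.062.
Current divider: I(R_c) = I_s · G_k/ΣG = 12.3 × (0.06452/1.062) = 12.3 × 0.06072 = 0.7469 mA.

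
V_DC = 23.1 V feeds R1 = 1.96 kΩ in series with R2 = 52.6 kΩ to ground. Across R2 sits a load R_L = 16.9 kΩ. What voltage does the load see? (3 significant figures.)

The load sits in parallel with R2, giving an effective lower resistance R2' = R2·R_L/(R2+R_L) = 12.79 kΩ.
Then V_out = V_DC · R2'/(R1 + R2') = 23.1 × 12.79/14.75 = 20.03 V.

V_out ≈ 20.0 V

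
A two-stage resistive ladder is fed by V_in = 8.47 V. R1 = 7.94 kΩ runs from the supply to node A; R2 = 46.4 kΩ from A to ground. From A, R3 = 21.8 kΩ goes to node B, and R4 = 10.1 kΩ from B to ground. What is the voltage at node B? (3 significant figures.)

V_B ≈ 1.89 V

Node A sees R2 in parallel with the series input of stage 2, R3 + R4 = 31.90 kΩ.
R2 ‖ (R3+R4) = 18.90 kΩ.
So V_A = 8.47 × 0.7042 = 5.965 V.
Stage 2 is unloaded, so V_B = V_A · R4/(R3+R4) = 5.965 × 10.1/31.90 = 1.889 V.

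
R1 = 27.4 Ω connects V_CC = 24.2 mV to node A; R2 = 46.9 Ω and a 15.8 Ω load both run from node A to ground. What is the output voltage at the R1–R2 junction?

First combine the lower leg with the load: R2 ‖ R_L = 11.82 Ω.
Voltage divider with the loaded lower leg: V_out = 24.2 × 11.82/(27.4 + 11.82) = 24.2 × 0.3014 = 7.293 mV.

V_out ≈ 7.29 mV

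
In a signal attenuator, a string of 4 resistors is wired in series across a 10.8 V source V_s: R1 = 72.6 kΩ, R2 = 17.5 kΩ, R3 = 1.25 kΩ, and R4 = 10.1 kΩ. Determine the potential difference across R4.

Total series resistance ΣR = 72.6 + 17.5 + 1.25 + 10.1 = 101.4 kΩ.
V = V_s · R/ΣR = 10.8 × 0.09956 = 1.075 V.

V ≈ 1.08 V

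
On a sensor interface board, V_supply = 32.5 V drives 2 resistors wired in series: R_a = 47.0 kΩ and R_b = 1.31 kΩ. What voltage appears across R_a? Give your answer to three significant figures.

V ≈ 31.6 V

Series total: ΣR = 47.0 + 1.31 = 48.31 kΩ.
V = V_supply · R/ΣR = 32.5 × 0.9729 = 31.62 V.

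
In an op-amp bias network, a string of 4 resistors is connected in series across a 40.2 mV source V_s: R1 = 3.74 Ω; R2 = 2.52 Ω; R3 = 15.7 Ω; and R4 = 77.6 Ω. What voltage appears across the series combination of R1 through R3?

ΣR = 3.74 + 2.52 + 15.7 + 77.6 = 99.56 Ω.
R_{R1..R3} = 3.74 + 2.52 + 15.7 = 21.96 Ω.
Voltage divider: V = V_s · (21.96 / 99.56) = 40.2 × 0.2206 = 8.867 mV.

V ≈ 8.87 mV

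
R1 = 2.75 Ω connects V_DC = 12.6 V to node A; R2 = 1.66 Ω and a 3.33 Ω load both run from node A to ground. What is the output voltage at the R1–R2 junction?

First combine the lower leg with the load: R2 ‖ R_L = 1.108 Ω.
Then V_out = V_DC · R2'/(R1 + R2') = 12.6 × 1.108/3.858 = 3.618 V.

V_out ≈ 3.62 V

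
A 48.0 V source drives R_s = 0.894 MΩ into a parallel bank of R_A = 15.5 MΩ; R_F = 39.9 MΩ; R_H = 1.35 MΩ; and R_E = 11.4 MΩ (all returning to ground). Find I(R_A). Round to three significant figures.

Equivalent of the parallel group: R_p = 1.089 MΩ.
V_A = 48.0 × 1.089/1.983 = 26.36 V.
I(R_A) = V_A / R_A = 26.36/15.5 = 1.701 µA.
(Check via current divider: I_total = 24.20 µA; share G_k/ΣG = 0.07028 → same result.)

I ≈ 1.70 µA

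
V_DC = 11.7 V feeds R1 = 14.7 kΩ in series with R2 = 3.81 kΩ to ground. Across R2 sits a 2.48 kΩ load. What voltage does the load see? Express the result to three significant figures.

V_out ≈ 1.08 V

The load sits in parallel with R2, giving an effective lower resistance R2' = R2·R_L/(R2+R_L) = 1.502 kΩ.
Now apply the divider: V_out = 11.7 × 0.09272 = 1.085 V.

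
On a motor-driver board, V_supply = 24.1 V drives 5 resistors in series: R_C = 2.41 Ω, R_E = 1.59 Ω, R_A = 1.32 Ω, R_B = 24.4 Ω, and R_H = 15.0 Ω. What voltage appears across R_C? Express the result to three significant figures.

V ≈ 1.30 V

Series total: ΣR = 2.41 + 1.59 + 1.32 + 24.4 + 15.0 = 44.72 Ω.
By the voltage-divider rule, V = 24.1 × 2.410/44.72 = 1.299 V.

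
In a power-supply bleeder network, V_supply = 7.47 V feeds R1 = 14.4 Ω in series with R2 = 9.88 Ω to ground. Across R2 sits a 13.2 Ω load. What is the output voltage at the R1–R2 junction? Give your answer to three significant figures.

V_out ≈ 2.11 V

First combine the lower leg with the load: R2 ‖ R_L = 5.651 Ω.
Then V_out = V_supply · R2'/(R1 + R2') = 7.47 × 5.651/20.05 = 2.105 V.
(Unloaded it would be 3.04 V; the load pulls it down.)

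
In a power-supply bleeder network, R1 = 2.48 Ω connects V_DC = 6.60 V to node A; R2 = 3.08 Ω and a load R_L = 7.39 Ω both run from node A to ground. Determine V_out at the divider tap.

First combine the lower leg with the load: R2 ‖ R_L = 2.174 Ω.
Now apply the divider: V_out = 6.60 × 0.4671 = 3.083 V.

V_out ≈ 3.08 V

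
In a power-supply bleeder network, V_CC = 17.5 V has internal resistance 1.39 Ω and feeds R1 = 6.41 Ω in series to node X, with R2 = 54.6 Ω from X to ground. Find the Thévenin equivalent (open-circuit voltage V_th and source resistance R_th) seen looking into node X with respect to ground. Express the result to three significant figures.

R1' = 1.39 + 6.41 = 7.800 Ω (source resistance + R1).
Open-circuit (no load on X): V_th = V_CC · R2/(R1' + R2) = 17.5 × 54.6/(7.800 + 54.6) = 15.31 V.
Looking into X with the source shorted: R_th = R1'·R2/(R1'+R2) = 7.800 × 54.6/62.40 = 6.825 Ω.

V_th ≈ 15.3 V, R_th ≈ 6.82 Ω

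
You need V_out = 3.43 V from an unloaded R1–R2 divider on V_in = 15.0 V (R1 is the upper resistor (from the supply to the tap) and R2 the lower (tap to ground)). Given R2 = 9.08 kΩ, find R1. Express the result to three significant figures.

The divider ratio is R2/(R1+R2) = 3.43/15.0 = 0.2287.
R1 = R2·(1/k − 1) = 9.08 × 3.373 = 30.63 kΩ.

R1 ≈ 30.6 kΩ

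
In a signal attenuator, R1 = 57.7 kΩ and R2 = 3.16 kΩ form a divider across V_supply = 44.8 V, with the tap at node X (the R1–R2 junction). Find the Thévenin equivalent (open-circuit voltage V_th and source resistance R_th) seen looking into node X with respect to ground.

V_th ≈ 2.33 V, R_th ≈ 3.00 kΩ

V_th is the unloaded tap voltage: V_supply · R2/(R1+R2) = 44.8 × 0.05192 = 2.326 V.
Looking into X with the source shorted: R_th = R1·R2/(R1+R2) = 57.70 × 3.16/60.86 = 2.996 kΩ.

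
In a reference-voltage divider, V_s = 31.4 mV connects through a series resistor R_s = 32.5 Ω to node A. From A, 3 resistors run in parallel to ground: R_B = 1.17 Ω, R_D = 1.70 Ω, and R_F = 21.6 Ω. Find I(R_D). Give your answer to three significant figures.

Equivalent of the parallel group: R_p = 0.6715 Ω.
Node voltage V_A = V_s · R_p/(R_s + R_p) = 31.4 × 0.02024 = 0.6356 mV.
Branch current I = V_A/R_D = 0.6356/1.70 = 0.3739 mA.

I ≈ 0.374 mA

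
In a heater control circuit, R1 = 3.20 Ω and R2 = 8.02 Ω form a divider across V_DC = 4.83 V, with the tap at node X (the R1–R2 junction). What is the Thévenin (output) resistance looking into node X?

With V_DC suppressed (replaced by a short), R_th = R1 ‖ R2 = (3.200 × 8.02)/(3.200 + 8.02) = 2.287 Ω.

R_th ≈ 2.29 Ω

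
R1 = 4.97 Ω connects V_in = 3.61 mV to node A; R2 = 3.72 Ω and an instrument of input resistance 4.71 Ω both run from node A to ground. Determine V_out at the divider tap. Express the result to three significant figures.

V_out ≈ 1.06 mV

R2 ‖ R_L = (3.72 × 4.71)/(3.72 + 4.71) = 2.078 Ω.
Now apply the divider: V_out = 3.61 × 0.2949 = 1.065 mV.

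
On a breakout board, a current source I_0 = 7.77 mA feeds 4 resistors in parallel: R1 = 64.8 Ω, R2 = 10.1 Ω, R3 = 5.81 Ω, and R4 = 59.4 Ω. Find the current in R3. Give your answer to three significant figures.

ΣG = 1/64.8 + 1/10.1 + 1/5.81 + 1/59.4 = 0.3034.
R3 takes the fraction G_k/ΣG = 0.1721/0.3034 = 0.5673, so I = 7.77 × 0.5673 = 4.408 mA.

I ≈ 4.41 mA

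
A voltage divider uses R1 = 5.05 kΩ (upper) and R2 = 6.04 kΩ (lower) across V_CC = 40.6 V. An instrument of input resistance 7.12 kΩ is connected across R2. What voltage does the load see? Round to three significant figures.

First combine the lower leg with the load: R2 ‖ R_L = 3.268 kΩ.
Then V_out = V_CC · R2'/(R1 + R2') = 40.6 × 3.268/8.318 = 15.95 V.

V_out ≈ 16.0 V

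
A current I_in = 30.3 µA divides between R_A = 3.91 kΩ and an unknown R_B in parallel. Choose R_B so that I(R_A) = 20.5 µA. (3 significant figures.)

R_B ≈ 8.18 kΩ

The fraction through R_A equals R_B/(R_A+R_B).
20.5/30.3 = R_B/(R_A + R_B) → R_B = R_A · (0.6766)/(1 − 0.6766) = 3.91 × 2.092 = 8.179 kΩ.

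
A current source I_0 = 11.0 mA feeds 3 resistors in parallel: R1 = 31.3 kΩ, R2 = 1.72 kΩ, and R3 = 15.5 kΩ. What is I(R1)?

ΣG = 1/31.3 + 1/1.72 + 1/15.5 = 0.6779.
Current divider: I(R1) = I_0 · G_k/ΣG = 11.0 × (0.03195/0.6779) = 11.0 × 0.04713 = 0.5185 mA.

I ≈ 0.518 mA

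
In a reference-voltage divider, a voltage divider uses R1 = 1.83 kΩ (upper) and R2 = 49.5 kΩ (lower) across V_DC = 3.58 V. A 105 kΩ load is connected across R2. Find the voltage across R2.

The load sits in parallel with R2, giving an effective lower resistance R2' = R2·R_L/(R2+R_L) = 33.64 kΩ.
Then V_out = V_DC · R2'/(R1 + R2') = 3.58 × 33.64/35.47 = 3.395 V.
(Unloaded it would be 3.45 V; the load pulls it down.)

V_out ≈ 3.40 V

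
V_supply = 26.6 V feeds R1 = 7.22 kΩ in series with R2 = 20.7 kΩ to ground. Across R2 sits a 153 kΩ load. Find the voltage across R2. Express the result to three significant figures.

V_out ≈ 19.1 V

First combine the lower leg with the load: R2 ‖ R_L = 18.23 kΩ.
Voltage divider with the loaded lower leg: V_out = 26.6 × 18.23/(7.22 + 18.23) = 26.6 × 0.7163 = 19.05 V.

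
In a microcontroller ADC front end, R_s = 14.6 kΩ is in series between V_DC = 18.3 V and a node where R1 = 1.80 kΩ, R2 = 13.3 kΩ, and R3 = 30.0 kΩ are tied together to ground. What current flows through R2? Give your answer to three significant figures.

I ≈ 0.129 mA

Equivalent of the parallel group: R_p = 1.506 kΩ.
Node voltage V_A = V_DC · R_p/(R_s + R_p) = 18.3 × 0.09350 = 1.711 V.
Branch current I = V_A/R2 = 1.711/13.3 = 0.1286 mA.
(Check via current divider: I_total = 1.136 mA; share G_k/ΣG = 0.1132 → same result.)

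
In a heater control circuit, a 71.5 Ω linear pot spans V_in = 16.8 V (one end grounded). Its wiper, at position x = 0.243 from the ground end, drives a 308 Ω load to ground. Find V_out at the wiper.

The pot divides into 54.13 Ω above the wiper and 17.37 Ω below.
Lower segment in parallel with the load: 17.37 ‖ 308 = 16.45 Ω.
Then V_out = V_in · 16.45/(54.13 + 16.45) = 3.915 V.

V_out ≈ 3.92 V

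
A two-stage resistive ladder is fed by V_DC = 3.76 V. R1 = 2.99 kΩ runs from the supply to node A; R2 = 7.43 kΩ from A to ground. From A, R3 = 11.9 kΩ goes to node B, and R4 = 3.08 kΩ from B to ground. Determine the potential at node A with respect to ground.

Node A sees R2 in parallel with the series input of stage 2, R3 + R4 = 14.98 kΩ.
Effective lower resistance at A: R2 ‖ 14.98 = 4.967 kΩ.
V_A = 3.76 × 4.967/(2.99 + 4.967) = 2.347 V.

V_A ≈ 2.35 V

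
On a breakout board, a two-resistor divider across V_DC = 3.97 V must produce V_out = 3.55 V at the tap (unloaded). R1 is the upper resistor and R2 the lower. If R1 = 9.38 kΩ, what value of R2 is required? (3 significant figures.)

R2 ≈ 79.3 kΩ

The divider ratio is R2/(R1+R2) = 3.55/3.97 = 0.8942.
So R2 = R1 · V_out/(V_DC − V_out) = 9.38 × 3.55/(3.97 − 3.55) = 9.38 × 8.452 = 79.28 kΩ.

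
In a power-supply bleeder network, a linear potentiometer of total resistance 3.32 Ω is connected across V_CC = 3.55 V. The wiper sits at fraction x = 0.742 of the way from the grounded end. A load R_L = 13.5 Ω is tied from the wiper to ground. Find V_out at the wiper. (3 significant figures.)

Split the track: R_lower = x·R_p = 2.463 Ω, R_upper = (1−x)·R_p = 0.8566 Ω.
R_L loads the lower segment: effective lower R = 2.083 Ω.
V_out = 3.55 × 2.083/(0.8566 + 2.083) = 2.516 V.
(Unloaded: V_out = x·V_CC = 2.63 V.)

V_out ≈ 2.52 V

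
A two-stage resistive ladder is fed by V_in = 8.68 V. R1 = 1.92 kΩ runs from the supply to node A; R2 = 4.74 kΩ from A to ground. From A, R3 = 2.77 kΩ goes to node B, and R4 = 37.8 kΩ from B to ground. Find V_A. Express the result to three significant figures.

V_A ≈ 5.98 V

Node A sees R2 in parallel with the series input of stage 2, R3 + R4 = 40.57 kΩ.
Effective lower resistance at A: R2 ‖ 40.57 = 4.244 kΩ.
So V_A = 8.68 × 0.6885 = 5.976 V.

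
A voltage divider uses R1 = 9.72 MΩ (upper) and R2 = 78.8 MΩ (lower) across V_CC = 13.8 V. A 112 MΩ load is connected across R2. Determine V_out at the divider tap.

R2 ‖ R_L = (78.8 × 112)/(78.8 + 112) = 46.26 MΩ.
Now apply the divider: V_out = 13.8 × 0.8264 = 11.40 V.
(Unloaded it would be 12.3 V; the load pulls it down.)

V_out ≈ 11.4 V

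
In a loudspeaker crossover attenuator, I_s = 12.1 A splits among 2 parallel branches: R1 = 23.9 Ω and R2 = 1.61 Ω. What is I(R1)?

I ≈ 0.764 A

With just two branches, the current splits inversely with resistance.
I(R1) = 12.1 × 1.61/(23.9 + 1.61) = 12.1 × 0.06311 = 0.7637 A.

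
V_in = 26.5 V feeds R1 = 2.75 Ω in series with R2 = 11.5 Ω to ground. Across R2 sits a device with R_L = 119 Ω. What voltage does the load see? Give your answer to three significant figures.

The load sits in parallel with R2, giving an effective lower resistance R2' = R2·R_L/(R2+R_L) = 10.49 Ω.
Then V_out = V_in · R2'/(R1 + R2') = 26.5 × 10.49/13.24 = 20.99 V.
(Unloaded it would be 21.4 V; the load pulls it down.)

V_out ≈ 21.0 V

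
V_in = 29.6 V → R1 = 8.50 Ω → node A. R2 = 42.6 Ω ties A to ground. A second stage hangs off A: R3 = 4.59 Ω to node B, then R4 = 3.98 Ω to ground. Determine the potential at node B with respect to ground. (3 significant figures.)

Looking into the second stage from A: R3 + R4 = 8.570 Ω appears in parallel with R2.
R2 ‖ (R3+R4) = 7.135 Ω.
So V_A = 29.6 × 0.4563 = 13.51 V.
Stage 2 is unloaded, so V_B = V_A · R4/(R3+R4) = 13.51 × 3.98/8.570 = 6.273 V.

V_B ≈ 6.27 V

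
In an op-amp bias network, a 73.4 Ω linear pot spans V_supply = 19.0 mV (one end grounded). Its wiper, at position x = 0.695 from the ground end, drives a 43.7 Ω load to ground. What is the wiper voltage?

Split the track: R_lower = x·R_p = 51.01 Ω, R_upper = (1−x)·R_p = 22.39 Ω.
Lower segment in parallel with the load: 51.01 ‖ 43.7 = 23.54 Ω.
V_out = 19.0 × 23.54/(22.39 + 23.54) = 9.738 mV.

V_out ≈ 9.74 mV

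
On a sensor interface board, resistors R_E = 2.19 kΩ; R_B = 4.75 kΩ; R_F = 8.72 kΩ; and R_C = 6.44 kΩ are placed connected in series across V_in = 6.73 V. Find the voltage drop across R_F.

V ≈ 2.66 V

Total series resistance ΣR = 2.19 + 4.75 + 8.72 + 6.44 = 22.10 kΩ.
V = V_in · R/ΣR = 6.73 × 0.3946 = 2.655 V.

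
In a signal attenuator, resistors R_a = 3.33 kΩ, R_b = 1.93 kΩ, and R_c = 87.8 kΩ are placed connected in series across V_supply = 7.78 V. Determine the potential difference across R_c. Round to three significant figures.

V ≈ 7.34 V

Total series resistance ΣR = 3.33 + 1.93 + 87.8 = 93.06 kΩ.
By the voltage-divider rule, V = 7.78 × 87.80/93.06 = 7.340 V.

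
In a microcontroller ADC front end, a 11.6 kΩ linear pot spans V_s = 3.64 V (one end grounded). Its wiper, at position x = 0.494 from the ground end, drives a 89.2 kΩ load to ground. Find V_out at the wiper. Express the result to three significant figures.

V_out ≈ 1.74 V

The pot divides into 5.870 kΩ above the wiper and 5.730 kΩ below.
Lower segment in parallel with the load: 5.730 ‖ 89.2 = 5.384 kΩ.
V_out = 3.64 × 5.384/(5.870 + 5.384) = 1.742 V.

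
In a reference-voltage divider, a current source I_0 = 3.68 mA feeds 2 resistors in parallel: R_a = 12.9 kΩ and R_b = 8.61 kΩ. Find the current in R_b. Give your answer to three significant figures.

For two parallel branches, I_k = I_0 · (other R)/(sum of R).
So I = 3.68 × 12.9/21.51 = 2.207 mA.

I ≈ 2.21 mA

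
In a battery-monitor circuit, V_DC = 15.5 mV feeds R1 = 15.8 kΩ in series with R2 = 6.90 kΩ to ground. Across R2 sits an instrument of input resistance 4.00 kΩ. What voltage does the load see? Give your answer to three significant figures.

The load sits in parallel with R2, giving an effective lower resistance R2' = R2·R_L/(R2+R_L) = 2.532 kΩ.
Then V_out = V_DC · R2'/(R1 + R2') = 15.5 × 2.532/18.33 = 2.141 mV.

V_out ≈ 2.14 mV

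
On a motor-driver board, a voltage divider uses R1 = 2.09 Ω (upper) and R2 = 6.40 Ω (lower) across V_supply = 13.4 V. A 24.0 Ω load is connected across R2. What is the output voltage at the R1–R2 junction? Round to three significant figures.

V_out ≈ 9.48 V

R2 ‖ R_L = (6.40 × 24.0)/(6.40 + 24.0) = 5.053 Ω.
Voltage divider with the loaded lower leg: V_out = 13.4 × 5.053/(2.09 + 5.053) = 13.4 × 0.7074 = 9.479 V.
(Unloaded it would be 10.1 V; the load pulls it down.)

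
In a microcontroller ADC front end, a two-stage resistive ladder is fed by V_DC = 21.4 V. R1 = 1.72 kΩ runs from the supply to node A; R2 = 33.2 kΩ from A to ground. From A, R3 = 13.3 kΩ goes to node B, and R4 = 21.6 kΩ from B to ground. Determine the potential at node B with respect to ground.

V_B ≈ 12.0 V

The second stage (R3 + R4 = 34.90 kΩ) loads node A in parallel with R2.
R2 ‖ (R3+R4) = 17.01 kΩ.
So V_A = 21.4 × 0.9082 = 19.44 V.
Stage 2 is unloaded, so V_B = V_A · R4/(R3+R4) = 19.44 × 21.6/34.90 = 12.03 V.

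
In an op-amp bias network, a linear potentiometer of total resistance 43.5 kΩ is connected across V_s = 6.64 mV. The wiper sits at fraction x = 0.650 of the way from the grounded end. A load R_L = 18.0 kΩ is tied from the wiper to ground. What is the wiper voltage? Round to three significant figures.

V_out ≈ 2.78 mV

The pot divides into 15.22 kΩ above the wiper and 28.28 kΩ below.
Lower segment in parallel with the load: 28.28 ‖ 18.0 = 11.00 kΩ.
V_out = 6.64 × 11.00/(15.22 + 11.00) = 2.785 mV.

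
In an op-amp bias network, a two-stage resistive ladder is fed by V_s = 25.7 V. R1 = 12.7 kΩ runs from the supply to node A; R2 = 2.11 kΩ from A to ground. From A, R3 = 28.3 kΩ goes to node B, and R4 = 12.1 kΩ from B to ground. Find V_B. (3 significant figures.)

Looking into the second stage from A: R3 + R4 = 40.40 kΩ appears in parallel with R2.
Effective lower resistance at A: R2 ‖ 40.40 = 2.005 kΩ.
V_A = 25.7 × 2.005/(12.7 + 2.005) = 3.505 V.
Then the unloaded second divider: V_B = V_A × R4/(R3+R4) = 3.505 × 0.2995 = 1.050 V.

V_B ≈ 1.05 V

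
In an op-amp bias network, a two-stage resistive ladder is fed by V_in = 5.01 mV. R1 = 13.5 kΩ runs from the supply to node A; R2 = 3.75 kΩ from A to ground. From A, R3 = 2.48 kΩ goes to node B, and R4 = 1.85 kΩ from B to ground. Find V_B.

V_B ≈ 0.277 mV

The second stage (R3 + R4 = 4.330 kΩ) loads node A in parallel with R2.
Effective lower resistance at A: R2 ‖ 4.330 = 2.010 kΩ.
So V_A = 5.01 × 0.1296 = 0.6492 mV.
Then the unloaded second divider: V_B = V_A × R4/(R3+R4) = 0.6492 × 0.4273 = 0.2774 mV.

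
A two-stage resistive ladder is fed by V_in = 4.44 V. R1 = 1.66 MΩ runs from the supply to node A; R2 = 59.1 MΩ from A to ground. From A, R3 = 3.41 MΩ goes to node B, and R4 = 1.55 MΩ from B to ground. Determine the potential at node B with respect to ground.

The second stage (R3 + R4 = 4.960 MΩ) loads node A in parallel with R2.
Effective lower resistance at A: R2 ‖ 4.960 = 4.576 MΩ.
First divider: V_A = V_in · 4.576/(1.66 + 4.576) = 3.258 V.
V_B = V_A × 0.3125 = 1.018 V.

V_B ≈ 1.02 V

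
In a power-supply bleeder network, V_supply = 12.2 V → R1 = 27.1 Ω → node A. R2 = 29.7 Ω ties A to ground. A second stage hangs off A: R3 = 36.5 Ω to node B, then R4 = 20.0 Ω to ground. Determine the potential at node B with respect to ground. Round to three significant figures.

Node A sees R2 in parallel with the series input of stage 2, R3 + R4 = 56.50 Ω.
R2 ‖ (R3+R4) = 19.47 Ω.
V_A = 12.2 × 19.47/(27.1 + 19.47) = 5.100 V.
V_B = V_A × 0.3540 = 1.805 V.

V_B ≈ 1.81 V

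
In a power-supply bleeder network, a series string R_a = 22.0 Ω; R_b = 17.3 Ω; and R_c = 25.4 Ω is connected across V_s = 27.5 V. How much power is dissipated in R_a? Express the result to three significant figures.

Series current I = V_s/ΣR = 27.5/64.70 = 0.4250 A.
P(R_a) = I²·R_a = (0.4250)² × 22.0 = 3.974 W.

P ≈ 3.97 W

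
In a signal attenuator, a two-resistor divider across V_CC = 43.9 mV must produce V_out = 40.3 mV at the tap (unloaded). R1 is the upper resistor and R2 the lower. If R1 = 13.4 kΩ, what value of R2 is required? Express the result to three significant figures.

R2 ≈ 150 kΩ

The divider ratio is R2/(R1+R2) = 40.3/43.9 = 0.9180.
So R2 = R1 · V_out/(V_CC − V_out) = 13.4 × 40.3/(43.9 − 40.3) = 13.4 × 11.19 = 150.0 kΩ.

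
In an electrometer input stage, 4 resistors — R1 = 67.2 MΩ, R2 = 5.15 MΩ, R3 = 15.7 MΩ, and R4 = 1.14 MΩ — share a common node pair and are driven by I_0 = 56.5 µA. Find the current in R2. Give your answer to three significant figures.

Total conductance ΣG = 1/67.2 + 1/5.15 + 1/15.7 + 1/1.14 = 1.150 (units of 1/MΩ).
Current divider: I(R2) = I_0 · G_k/ΣG = 56.5 × (0.1942/1.150) = 56.5 × 0.1689 = 9.540 µA.

I ≈ 9.54 µA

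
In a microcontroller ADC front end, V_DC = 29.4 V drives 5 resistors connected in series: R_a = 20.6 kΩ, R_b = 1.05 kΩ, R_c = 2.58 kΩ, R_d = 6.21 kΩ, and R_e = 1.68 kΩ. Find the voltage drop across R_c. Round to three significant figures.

V ≈ 2.36 V

Series total: ΣR = 20.6 + 1.05 + 2.58 + 6.21 + 1.68 = 32.12 kΩ.
Voltage divider: V = V_DC · (2.580 / 32.12) = 29.4 × 0.08032 = 2.362 V.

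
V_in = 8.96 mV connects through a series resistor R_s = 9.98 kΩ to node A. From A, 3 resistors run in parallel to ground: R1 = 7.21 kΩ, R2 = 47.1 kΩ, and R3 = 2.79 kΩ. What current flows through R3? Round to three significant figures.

Equivalent of the parallel group: R_p = 1.929 kΩ.
V_A = 8.96 × 1.929/11.91 = 1.451 mV.
Branch current I = V_A/R3 = 1.451/2.79 = 0.5202 µA.

I ≈ 0.520 µA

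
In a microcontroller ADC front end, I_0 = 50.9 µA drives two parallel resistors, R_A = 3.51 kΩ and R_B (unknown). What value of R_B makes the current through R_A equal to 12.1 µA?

R_B ≈ 1.09 kΩ

Two-branch current divider: I_A = I_0 · R_B/(R_A + R_B).
With f = 0.2377, R_B = R_A · f/(1−f) = 3.51 × 0.3119 = 1.095 kΩ.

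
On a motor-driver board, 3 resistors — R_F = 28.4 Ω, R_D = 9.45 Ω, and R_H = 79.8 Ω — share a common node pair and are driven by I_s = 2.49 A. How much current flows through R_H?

I ≈ 0.203 A

Conductances: ΣG = 1/28.4 + 1/9.45 + 1/79.8 = 0.1536 (1/Ω).
R_H takes the fraction G_k/ΣG = 0.01253/0.1536 = 0.08160, so I = 2.49 × 0.08160 = 0.2032 A.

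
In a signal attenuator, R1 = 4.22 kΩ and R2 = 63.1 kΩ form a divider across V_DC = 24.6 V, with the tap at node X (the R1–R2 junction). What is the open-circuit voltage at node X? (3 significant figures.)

V_th ≈ 23.1 V

With X open, the divider is unloaded: V_th = 24.6 × 63.1/67.32 = 23.06 V.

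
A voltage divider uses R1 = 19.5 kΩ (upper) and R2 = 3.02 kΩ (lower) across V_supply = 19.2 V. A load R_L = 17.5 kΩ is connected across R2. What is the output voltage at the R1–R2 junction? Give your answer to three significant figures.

V_out ≈ 2.24 V

First combine the lower leg with the load: R2 ‖ R_L = 2.576 kΩ.
Now apply the divider: V_out = 19.2 × 0.1167 = 2.240 V.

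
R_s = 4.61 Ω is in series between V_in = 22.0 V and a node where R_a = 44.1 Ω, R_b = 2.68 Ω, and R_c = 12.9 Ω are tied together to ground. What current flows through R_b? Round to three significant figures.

I ≈ 2.58 A

Equivalent of the parallel group: R_p = 2.113 Ω.
V_A by voltage divider: V_A = 22.0 × 2.113/(4.61 + 2.113) = 6.914 V.
Branch current I = V_A/R_b = 6.914/2.68 = 2.580 A.
(Check via current divider: I_total = 3.272 A; share G_k/ΣG = 0.7883 → same result.)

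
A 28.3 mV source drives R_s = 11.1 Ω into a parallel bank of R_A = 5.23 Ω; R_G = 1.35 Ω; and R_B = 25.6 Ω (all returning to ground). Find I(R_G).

I ≈ 1.78 mA

Combine the parallel branches: R_p = (1/5.23 + 1/1.35 + 1/25.6)⁻¹ = 1.030 Ω.
Node voltage V_A = V_s · R_p/(R_s + R_p) = 28.3 × 0.08490 = 2.403 mV.
Branch current I = V_A/R_G = 2.403/1.35 = 1.780 mA.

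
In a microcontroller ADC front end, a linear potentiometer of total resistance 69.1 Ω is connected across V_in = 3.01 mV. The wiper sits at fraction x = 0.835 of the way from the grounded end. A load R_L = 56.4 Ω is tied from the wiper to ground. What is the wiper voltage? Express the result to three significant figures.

V_out ≈ 2.15 mV

The pot divides into 11.40 Ω above the wiper and 57.70 Ω below.
Lower segment in parallel with the load: 57.70 ‖ 56.4 = 28.52 Ω.
V_out = 3.01 × 28.52/(11.40 + 28.52) = 2.150 mV.
(Unloaded: V_out = x·V_in = 2.51 mV.)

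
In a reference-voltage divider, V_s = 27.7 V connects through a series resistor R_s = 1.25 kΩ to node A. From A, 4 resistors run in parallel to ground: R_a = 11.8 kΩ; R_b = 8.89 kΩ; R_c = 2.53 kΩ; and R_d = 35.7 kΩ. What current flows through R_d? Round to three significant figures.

I ≈ 0.437 mA

Combine the parallel branches: R_p = (1/11.8 + 1/8.89 + 1/2.53 + 1/35.7)⁻¹ = 1.612 kΩ.
V_A = 27.7 × 1.612/2.862 = 15.60 V.
Branch current I = V_A/R_d = 15.60/35.7 = 0.4370 mA.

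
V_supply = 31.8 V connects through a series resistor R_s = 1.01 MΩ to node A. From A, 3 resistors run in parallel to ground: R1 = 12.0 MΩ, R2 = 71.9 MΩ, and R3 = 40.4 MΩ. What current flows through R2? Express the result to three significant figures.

I ≈ 0.394 µA

Combine the parallel branches: R_p = (1/12.0 + 1/71.9 + 1/40.4)⁻¹ = 8.197 MΩ.
V_A by voltage divider: V_A = 31.8 × 8.197/(1.01 + 8.197) = 28.31 V.
I(R2) = V_A / R2 = 28.31/71.9 = 0.3938 µA.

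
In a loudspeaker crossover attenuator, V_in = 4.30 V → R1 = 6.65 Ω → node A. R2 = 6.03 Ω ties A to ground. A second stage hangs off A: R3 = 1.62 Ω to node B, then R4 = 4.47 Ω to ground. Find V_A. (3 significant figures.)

The second stage (R3 + R4 = 6.090 Ω) loads node A in parallel with R2.
R2 ‖ (R3+R4) = 3.030 Ω.
V_A = 4.30 × 3.030/(6.65 + 3.030) = 1.346 V.

V_A ≈ 1.35 V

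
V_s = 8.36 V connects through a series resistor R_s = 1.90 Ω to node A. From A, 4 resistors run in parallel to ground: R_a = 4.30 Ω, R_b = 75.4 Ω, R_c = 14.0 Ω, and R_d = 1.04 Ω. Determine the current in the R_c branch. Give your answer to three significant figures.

I ≈ 0.174 A

Combine the parallel branches: R_p = (1/4.30 + 1/75.4 + 1/14.0 + 1/1.04)⁻¹ = 0.7820 Ω.
V_A by voltage divider: V_A = 8.36 × 0.7820/(1.90 + 0.7820) = 2.438 V.
I(R_c) = V_A / R_c = 2.438/14.0 = 0.1741 A.
(Check via current divider: I_total = 3.117 A; share G_k/ΣG = 0.05586 → same result.)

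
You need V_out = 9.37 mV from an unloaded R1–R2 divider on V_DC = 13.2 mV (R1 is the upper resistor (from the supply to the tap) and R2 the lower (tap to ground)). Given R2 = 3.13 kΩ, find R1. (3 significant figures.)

R1 ≈ 1.28 kΩ

The divider ratio is R2/(R1+R2) = 9.37/13.2 = 0.7098.
R1 = R2·(1/k − 1) = 3.13 × 0.4088 = 1.279 kΩ.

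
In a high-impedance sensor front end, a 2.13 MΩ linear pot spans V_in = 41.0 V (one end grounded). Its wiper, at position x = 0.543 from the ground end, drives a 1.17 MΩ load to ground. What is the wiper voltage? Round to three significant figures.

Lower segment x·R_p = 1.157 MΩ; upper segment (1−x)·R_p = 0.9734 MΩ.
Lower segment in parallel with the load: 1.157 ‖ 1.17 = 0.5816 MΩ.
V_out = 41.0 × 0.5816/(0.9734 + 0.5816) = 15.34 V.
(Unloaded: V_out = x·V_in = 22.3 V.)

V_out ≈ 15.3 V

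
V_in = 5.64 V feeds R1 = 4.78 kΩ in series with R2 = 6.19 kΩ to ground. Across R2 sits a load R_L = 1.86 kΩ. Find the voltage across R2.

V_out ≈ 1.30 V

The load sits in parallel with R2, giving an effective lower resistance R2' = R2·R_L/(R2+R_L) = 1.430 kΩ.
Now apply the divider: V_out = 5.64 × 0.2303 = 1.299 V.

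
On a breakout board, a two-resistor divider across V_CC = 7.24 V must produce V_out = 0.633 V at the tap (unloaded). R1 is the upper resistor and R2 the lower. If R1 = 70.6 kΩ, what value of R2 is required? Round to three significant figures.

V_out/V_CC = R2/(R1+R2) = 0.08743.
Rearranging, R2 = R1·k/(1−k) = 70.6 × 0.09581 = 6.764 kΩ.

R2 ≈ 6.76 kΩ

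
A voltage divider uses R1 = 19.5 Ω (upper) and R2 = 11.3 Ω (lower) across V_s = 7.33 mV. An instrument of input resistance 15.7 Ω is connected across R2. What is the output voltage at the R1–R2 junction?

The load sits in parallel with R2, giving an effective lower resistance R2' = R2·R_L/(R2+R_L) = 6.571 Ω.
Voltage divider with the loaded lower leg: V_out = 7.33 × 6.571/(19.5 + 6.571) = 7.33 × 0.2520 = 1.847 mV.
(Unloaded it would be 2.69 mV; the load pulls it down.)

V_out ≈ 1.85 mV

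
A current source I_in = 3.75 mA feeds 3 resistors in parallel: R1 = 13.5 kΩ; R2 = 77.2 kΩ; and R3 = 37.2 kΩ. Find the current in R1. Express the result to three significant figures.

ΣG = 1/13.5 + 1/77.2 + 1/37.2 = 0.1139.
Current divider: I(R1) = I_in · G_k/ΣG = 3.75 × (0.07407/0.1139) = 3.75 × 0.6503 = 2.439 mA.

I ≈ 2.44 mA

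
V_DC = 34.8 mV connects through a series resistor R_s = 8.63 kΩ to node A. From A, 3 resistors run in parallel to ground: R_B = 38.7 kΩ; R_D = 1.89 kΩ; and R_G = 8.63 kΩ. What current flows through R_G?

Equivalent of the parallel group: R_p = 1.491 kΩ.
V_A = 34.8 × 1.491/10.12 = 5.126 mV.
I(R_G) = V_A / R_G = 5.126/8.63 = 0.5940 µA.

I ≈ 0.594 µA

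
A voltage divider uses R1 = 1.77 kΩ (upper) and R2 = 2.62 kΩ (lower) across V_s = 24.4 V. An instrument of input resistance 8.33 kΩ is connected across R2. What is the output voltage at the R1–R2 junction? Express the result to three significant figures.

V_out ≈ 12.9 V

R2 ‖ R_L = (2.62 × 8.33)/(2.62 + 8.33) = 1.993 kΩ.
Voltage divider with the loaded lower leg: V_out = 24.4 × 1.993/(1.77 + 1.993) = 24.4 × 0.5296 = 12.92 V.
(Unloaded it would be 14.6 V; the load pulls it down.)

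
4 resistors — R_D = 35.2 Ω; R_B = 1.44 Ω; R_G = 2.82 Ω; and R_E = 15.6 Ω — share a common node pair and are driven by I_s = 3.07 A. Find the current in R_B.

I ≈ 1.87 A

ΣG = 1/35.2 + 1/1.44 + 1/2.82 + 1/15.6 = 1.142.
R_B takes the fraction G_k/ΣG = 0.6944/1.142 = 0.6083, so I = 3.07 × 0.6083 = 1.868 A.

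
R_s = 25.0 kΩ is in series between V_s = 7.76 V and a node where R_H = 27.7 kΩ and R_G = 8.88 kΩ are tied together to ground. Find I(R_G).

Equivalent of the parallel group: R_p = 6.724 kΩ.
V_A = 7.76 × 6.724/31.72 = 1.645 V.
I(R_G) = V_A / R_G = 1.645/8.88 = 0.1852 mA.
(Check via current divider: I_total = 0.2446 mA; share G_k/ΣG = 0.7572 → same result.)

I ≈ 0.185 mA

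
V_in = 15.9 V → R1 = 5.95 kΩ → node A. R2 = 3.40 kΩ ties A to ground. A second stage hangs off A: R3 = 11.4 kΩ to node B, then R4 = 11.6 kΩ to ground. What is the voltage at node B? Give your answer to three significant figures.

V_B ≈ 2.67 V

Looking into the second stage from A: R3 + R4 = 23.00 kΩ appears in parallel with R2.
Effective lower resistance at A: R2 ‖ 23.00 = 2.962 kΩ.
V_A = 15.9 × 2.962/(5.95 + 2.962) = 5.285 V.
V_B = V_A × 0.5043 = 2.665 V.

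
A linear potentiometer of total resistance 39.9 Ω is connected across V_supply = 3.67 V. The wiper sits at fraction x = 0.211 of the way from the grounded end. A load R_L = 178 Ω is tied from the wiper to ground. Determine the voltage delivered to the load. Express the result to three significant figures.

Split the track: R_lower = x·R_p = 8.419 Ω, R_upper = (1−x)·R_p = 31.48 Ω.
(x·R_p) ‖ R_L = 8.039 Ω.
V_out = 3.67 × 8.039/(31.48 + 8.039) = 0.7465 V.
(Unloaded: V_out = x·V_supply = 0.774 V.)

V_out ≈ 0.747 V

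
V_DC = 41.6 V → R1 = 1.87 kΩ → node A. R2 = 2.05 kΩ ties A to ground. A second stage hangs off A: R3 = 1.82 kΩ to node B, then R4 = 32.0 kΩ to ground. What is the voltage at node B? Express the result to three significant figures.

Looking into the second stage from A: R3 + R4 = 33.82 kΩ appears in parallel with R2.
Effective lower resistance at A: R2 ‖ 33.82 = 1.933 kΩ.
So V_A = 41.6 × 0.5083 = 21.14 V.
Then the unloaded second divider: V_B = V_A × R4/(R3+R4) = 21.14 × 0.9462 = 20.01 V.

V_B ≈ 20.0 V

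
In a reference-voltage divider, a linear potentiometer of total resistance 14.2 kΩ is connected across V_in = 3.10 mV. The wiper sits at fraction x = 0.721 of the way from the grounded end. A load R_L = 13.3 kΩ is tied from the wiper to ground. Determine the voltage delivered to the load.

V_out ≈ 1.84 mV

Lower segment x·R_p = 10.24 kΩ; upper segment (1−x)·R_p = 3.962 kΩ.
Lower segment in parallel with the load: 10.24 ‖ 13.3 = 5.785 kΩ.
Loaded-divider output: V_out = 3.10 × 0.5935 = 1.840 mV.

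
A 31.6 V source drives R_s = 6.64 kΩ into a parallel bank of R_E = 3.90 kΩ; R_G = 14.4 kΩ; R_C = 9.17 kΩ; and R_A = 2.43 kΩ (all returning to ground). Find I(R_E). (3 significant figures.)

I ≈ 1.22 mA

Parallel bank: R_p = 1/(1/3.90 + 1/14.4 + 1/9.17 + 1/2.43) = 1.181 kΩ.
V_A = 31.6 × 1.181/7.821 = 4.773 V.
I(R_E) = V_A / R_E = 4.773/3.90 = 1.224 mA.
(Equivalently: I_total = 4.040 mA, then current-divider fraction G_k/ΣG = 0.3029.)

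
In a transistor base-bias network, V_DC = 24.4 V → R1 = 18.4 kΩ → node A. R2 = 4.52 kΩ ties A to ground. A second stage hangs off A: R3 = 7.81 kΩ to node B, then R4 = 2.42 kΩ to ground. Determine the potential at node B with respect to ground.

The second stage (R3 + R4 = 10.23 kΩ) loads node A in parallel with R2.
Effective lower resistance at A: R2 ‖ 10.23 = 3.135 kΩ.
So V_A = 24.4 × 0.1456 = 3.552 V.
Stage 2 is unloaded, so V_B = V_A · R4/(R3+R4) = 3.552 × 2.42/10.23 = 0.8403 V.

V_B ≈ 0.840 V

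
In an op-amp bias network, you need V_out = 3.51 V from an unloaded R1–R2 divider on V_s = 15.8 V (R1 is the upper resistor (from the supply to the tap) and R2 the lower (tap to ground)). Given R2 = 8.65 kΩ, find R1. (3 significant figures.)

Required fraction k = V_out/V_s = 0.2222.
So R1 = R2 · (V_s/V_out − 1) = 8.65 × (15.8/3.51 − 1) = 8.65 × 3.501 = 30.29 kΩ.

R1 ≈ 30.3 kΩ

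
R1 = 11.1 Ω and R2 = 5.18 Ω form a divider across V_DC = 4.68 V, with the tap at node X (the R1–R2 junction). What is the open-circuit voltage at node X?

V_th ≈ 1.49 V

V_th is the unloaded tap voltage: V_DC · R2/(R1+R2) = 4.68 × 0.3182 = 1.489 V.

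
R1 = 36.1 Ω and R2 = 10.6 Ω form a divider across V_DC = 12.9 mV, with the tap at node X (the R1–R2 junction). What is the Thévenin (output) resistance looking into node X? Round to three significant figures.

Looking into X with the source shorted: R_th = R1·R2/(R1+R2) = 36.10 × 10.6/46.70 = 8.194 Ω.

R_th ≈ 8.19 Ω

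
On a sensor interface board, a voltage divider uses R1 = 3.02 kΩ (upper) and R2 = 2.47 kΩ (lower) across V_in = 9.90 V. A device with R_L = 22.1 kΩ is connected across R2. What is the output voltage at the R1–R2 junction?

V_out ≈ 4.20 V

First combine the lower leg with the load: R2 ‖ R_L = 2.222 kΩ.
Voltage divider with the loaded lower leg: V_out = 9.90 × 2.222/(3.02 + 2.222) = 9.90 × 0.4239 = 4.196 V.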